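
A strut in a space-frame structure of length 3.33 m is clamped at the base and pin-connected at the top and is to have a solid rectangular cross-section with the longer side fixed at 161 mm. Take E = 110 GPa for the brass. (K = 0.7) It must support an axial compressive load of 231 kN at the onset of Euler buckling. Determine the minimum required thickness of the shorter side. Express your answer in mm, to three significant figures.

L_e = K·L = 0.7 × 3.33 = 2.331 m
Required I = P_cr·L_e²/(π²E) = 2.310×10^5 × 2.331² / (π² × 1.10×10^11) = 1.156×10^-6 m⁴
I_req = 1.156×10^6 mm⁴
Rectangle, weak axis: I_min = h·b³/12 with h = 161 mm fixed  ⇒  b = (12I/h)^(1/3) = 44.2 mm

b ≈ 44.2 mm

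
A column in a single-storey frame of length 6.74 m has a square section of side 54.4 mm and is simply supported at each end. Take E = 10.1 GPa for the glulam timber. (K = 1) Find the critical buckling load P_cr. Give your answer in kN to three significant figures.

I = a⁴/12 = 54.4⁴/12 = 7.298×10^5 mm⁴
I = 7.298×10^5 mm⁴ = 7.298×10^-7 m⁴
Effective length L_e = K·L = 1 × 6.74 = 6.740 m
P_cr = π²EI / L_e² = π² × 10.1×10⁹ × 7.298×10^-7 / 6.740² = 1.601×10^3 N

P_cr ≈ 1.60 kN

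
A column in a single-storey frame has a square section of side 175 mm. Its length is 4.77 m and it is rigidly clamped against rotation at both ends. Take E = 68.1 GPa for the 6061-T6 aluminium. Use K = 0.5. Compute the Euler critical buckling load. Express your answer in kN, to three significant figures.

I = a⁴/12 = 175⁴/12 = 7.816×10^7 mm⁴
I = 7.816×10^7 mm⁴ = 7.816×10^-5 m⁴
Effective length L_e = K·L = 0.5 × 4.77 = 2.385 m
P_cr = π²EI / L_e² = π² × 68.1×10⁹ × 7.816×10^-5 / 2.385² = 9.235×10^6 N

P_cr ≈ 9240 kN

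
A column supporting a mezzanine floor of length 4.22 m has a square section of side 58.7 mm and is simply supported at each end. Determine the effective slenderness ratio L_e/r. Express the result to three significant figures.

For a square r = a/√12 = 58.7/√12 = 16.95 mm
L_e = K·L = 1 × 4.22 m = 4.220 m = 4220.0 mm
λ = L_e / r_min = 4220.0 / 16.95 = 249

λ ≈ 249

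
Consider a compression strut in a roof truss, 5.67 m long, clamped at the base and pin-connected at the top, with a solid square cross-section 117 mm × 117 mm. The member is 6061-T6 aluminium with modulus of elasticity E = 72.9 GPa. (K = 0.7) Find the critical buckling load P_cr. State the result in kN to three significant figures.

I = a⁴/12 = 117⁴/12 = 1.562×10^7 mm⁴
I = 1.562×10^7 mm⁴ = 1.562×10^-5 m⁴
Effective length L_e = K·L = 0.7 × 5.67 = 3.969 m
P_cr = π²EI / L_e² = π² × 72.9×10⁹ × 1.562×10^-5 / 3.969² = 7.132×10^5 N

P_cr ≈ 713 kN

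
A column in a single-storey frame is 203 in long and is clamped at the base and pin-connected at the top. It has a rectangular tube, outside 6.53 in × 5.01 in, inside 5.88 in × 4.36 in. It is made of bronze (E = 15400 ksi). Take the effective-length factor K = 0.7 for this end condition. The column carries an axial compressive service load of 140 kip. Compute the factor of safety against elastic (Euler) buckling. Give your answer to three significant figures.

n ≈ 1.50

Weak-axis I_min = (h_o·b_o³ − h_i·b_i³)/12 with b_o = 5.01, b_i = 4.360 in (shorter outer/inner sides).
I_min = (6.53×5.01³ − 5.880×4.360³)/12 = 27.82 in⁴
Effective length L_e = K·L = 0.7 × 203 = 142.1 in
P_cr = π²EI / L_e² = π² × 15400×10³ × 27.82 / 142.1² = 2.094×10^5 lb
Factor of safety n = P_cr / P = 209.39 / 140 = 1.50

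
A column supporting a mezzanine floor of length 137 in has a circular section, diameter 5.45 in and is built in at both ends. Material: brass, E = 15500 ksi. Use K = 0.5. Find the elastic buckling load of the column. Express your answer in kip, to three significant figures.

P_cr ≈ 1410 kip

I = πd⁴/64 = π×5.45⁴/64 = 43.31 in⁴
Effective length L_e = K·L = 0.5 × 137 = 68.50 in
P_cr = π²EI / L_e² = π² × 15500×10³ × 43.31 / 68.50² = 1.412×10^6 lb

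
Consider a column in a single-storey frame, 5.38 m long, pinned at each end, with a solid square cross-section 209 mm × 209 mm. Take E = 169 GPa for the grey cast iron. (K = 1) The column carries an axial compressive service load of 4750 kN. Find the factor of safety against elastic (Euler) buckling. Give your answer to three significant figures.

n ≈ 1.93

I = a⁴/12 = 209⁴/12 = 1.590×10^8 mm⁴
I = 1.590×10^8 mm⁴ = 1.590×10^-4 m⁴
Effective length L_e = K·L = 1 × 5.38 = 5.380 m
P_cr = π²EI / L_e² = π² × 169×10⁹ × 1.590×10^-4 / 5.380² = 9.163×10^6 N
Factor of safety n = P_cr / P = 9162.7 / 4750 = 1.93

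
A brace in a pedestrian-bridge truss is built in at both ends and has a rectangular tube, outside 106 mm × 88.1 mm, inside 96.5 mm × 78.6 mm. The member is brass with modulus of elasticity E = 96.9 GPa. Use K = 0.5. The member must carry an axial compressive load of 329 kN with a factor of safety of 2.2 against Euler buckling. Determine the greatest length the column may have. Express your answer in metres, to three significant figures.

L_max ≈ 3.36 m

Weak-axis I_min = (h_o·b_o³ − h_i·b_i³)/12 with b_o = 88.1, b_i = 78.60 mm (shorter outer/inner sides).
I_min = (106×88.1³ − 96.50×78.60³)/12 = 2.135×10^6 mm⁴
I = 2.135×10^-6 m⁴
Required critical load P_cr = n·P = 2.2 × 329 = 723.8 kN = 7.238×10^5 N
From P_cr = π²EI/(K·L)²:  L = (1/K)·√(π²EI/P_cr) = (1/0.5)·√(π²×9.69×10^10×2.135×10^-6/7.238×10^5)
L = 3.36 m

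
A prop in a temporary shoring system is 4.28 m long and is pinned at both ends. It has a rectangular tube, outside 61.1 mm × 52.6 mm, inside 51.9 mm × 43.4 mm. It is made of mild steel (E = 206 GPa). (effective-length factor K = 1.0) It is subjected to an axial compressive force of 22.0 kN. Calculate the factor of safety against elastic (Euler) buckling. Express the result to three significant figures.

n ≈ 1.95

Weak-axis I_min = (h_o·b_o³ − h_i·b_i³)/12 with b_o = 52.6, b_i = 43.40 mm (shorter outer/inner sides).
I_min = (61.1×52.6³ − 51.90×43.40³)/12 = 3.874×10^5 mm⁴
I = 3.874×10^5 mm⁴ = 3.874×10^-7 m⁴
Effective length L_e = K·L = 1 × 4.28 = 4.280 m
P_cr = π²EI / L_e² = π² × 206×10⁹ × 3.874×10^-7 / 4.280² = 4.300×10^4 N
Factor of safety n = P_cr / P = 43.002 / 22.0 = 1.95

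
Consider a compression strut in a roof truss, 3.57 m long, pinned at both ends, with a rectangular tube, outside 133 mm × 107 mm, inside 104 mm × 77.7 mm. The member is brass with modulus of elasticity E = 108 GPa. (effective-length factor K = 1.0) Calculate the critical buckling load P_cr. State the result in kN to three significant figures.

Weak-axis I_min = (h_o·b_o³ − h_i·b_i³)/12 with b_o = 107, b_i = 77.70 mm (shorter outer/inner sides).
I_min = (133×107³ − 104.0×77.70³)/12 = 9.512×10^6 mm⁴
I = 9.512×10^6 mm⁴ = 9.512×10^-6 m⁴
Effective length L_e = K·L = 1 × 3.57 = 3.570 m
P_cr = π²EI / L_e² = π² × 108×10⁹ × 9.512×10^-6 / 3.570² = 7.955×10^5 N

P_cr ≈ 796 kN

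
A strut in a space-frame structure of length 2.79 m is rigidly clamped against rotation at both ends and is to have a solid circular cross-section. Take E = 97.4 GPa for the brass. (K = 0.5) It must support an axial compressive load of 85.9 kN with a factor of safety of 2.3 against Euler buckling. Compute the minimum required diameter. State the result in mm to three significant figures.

Required P_cr = n·P = 2.3 × 85.9 = 197.6 kN
L_e = K·L = 0.5 × 2.79 = 1.395 m
Required I = P_cr·L_e²/(π²E) = 1.976×10^5 × 1.395² / (π² × 9.74×10^10) = 4.000×10^-7 m⁴
I_req = 4.000×10^5 mm⁴
Solid circle: I = πd⁴/64  ⇒  d = (64I/π)^(1/4) = (64×4.000×10^5/π)^(1/4) = 53.4 mm

d ≈ 53.4 mm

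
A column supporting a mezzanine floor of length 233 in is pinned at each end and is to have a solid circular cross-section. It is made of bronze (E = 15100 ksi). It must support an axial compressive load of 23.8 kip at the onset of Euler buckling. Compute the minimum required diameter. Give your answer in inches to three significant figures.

d ≈ 3.65 in

L_e = K·L = 1 × 233 = 233.0 in
Required I = P_cr·L_e²/(π²E) = 2.380×10^4 × 233.0² / (π² × 1.51×10^7) = 8.670 in⁴
Solid circle: I = πd⁴/64  ⇒  d = (64I/π)^(1/4) = (64×8.670/π)^(1/4) = 3.65 in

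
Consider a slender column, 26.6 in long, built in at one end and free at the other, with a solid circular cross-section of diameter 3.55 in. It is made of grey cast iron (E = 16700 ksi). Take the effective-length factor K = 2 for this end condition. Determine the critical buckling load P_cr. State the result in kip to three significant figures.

I = πd⁴/64 = π×3.55⁴/64 = 7.796 in⁴
Effective length L_e = K·L = 2 × 26.6 = 53.20 in
P_cr = π²EI / L_e² = π² × 16700×10³ × 7.796 / 53.20² = 4.540×10^5 lb

P_cr ≈ 454 kip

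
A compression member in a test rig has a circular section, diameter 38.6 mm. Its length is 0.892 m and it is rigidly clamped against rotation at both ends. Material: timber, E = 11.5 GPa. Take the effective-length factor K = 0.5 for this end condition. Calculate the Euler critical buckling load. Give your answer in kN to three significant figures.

I = πd⁴/64 = π×38.6⁴/64 = 1.090×10^5 mm⁴
I = 1.090×10^5 mm⁴ = 1.090×10^-7 m⁴
Effective length L_e = K·L = 0.5 × 0.892 = 0.4460 m
P_cr = π²EI / L_e² = π² × 11.5×10⁹ × 1.090×10^-7 / 0.4460² = 6.218×10^4 N

P_cr ≈ 62.2 kN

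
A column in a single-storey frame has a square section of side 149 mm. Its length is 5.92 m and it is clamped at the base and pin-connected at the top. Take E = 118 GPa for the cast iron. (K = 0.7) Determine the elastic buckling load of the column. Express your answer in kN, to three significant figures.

I = a⁴/12 = 149⁴/12 = 4.107×10^7 mm⁴
I = 4.107×10^7 mm⁴ = 4.107×10^-5 m⁴
Effective length L_e = K·L = 0.7 × 5.92 = 4.144 m
P_cr = π²EI / L_e² = π² × 118×10⁹ × 4.107×10^-5 / 4.144² = 2.786×10^6 N

P_cr ≈ 2790 kN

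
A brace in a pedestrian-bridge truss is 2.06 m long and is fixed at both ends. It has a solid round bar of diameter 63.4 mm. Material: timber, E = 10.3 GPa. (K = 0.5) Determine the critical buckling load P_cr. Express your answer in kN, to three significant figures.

P_cr ≈ 76.0 kN

I = πd⁴/64 = π×63.4⁴/64 = 7.931×10^5 mm⁴
I = 7.931×10^5 mm⁴ = 7.931×10^-7 m⁴
Effective length L_e = K·L = 0.5 × 2.06 = 1.030 m
P_cr = π²EI / L_e² = π² × 10.3×10⁹ × 7.931×10^-7 / 1.030² = 7.600×10^4 N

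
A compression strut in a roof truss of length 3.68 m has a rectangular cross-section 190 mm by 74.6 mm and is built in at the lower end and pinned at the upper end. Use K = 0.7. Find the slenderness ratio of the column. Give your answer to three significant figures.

λ ≈ 120

For a rectangle r_min = b/√12 = 74.6/√12 = 21.54 mm
L_e = K·L = 0.7 × 3.68 m = 2.576 m = 2576.0 mm
λ = L_e / r_min = 2576.0 / 21.54 = 120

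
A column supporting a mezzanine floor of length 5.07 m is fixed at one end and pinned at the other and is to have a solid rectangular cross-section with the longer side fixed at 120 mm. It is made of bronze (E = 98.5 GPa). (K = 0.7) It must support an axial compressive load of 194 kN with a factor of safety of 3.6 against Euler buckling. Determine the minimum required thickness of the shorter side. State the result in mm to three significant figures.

Required P_cr = n·P = 3.6 × 194 = 698.4 kN
L_e = K·L = 0.7 × 5.07 = 3.549 m
Required I = P_cr·L_e²/(π²E) = 6.984×10^5 × 3.549² / (π² × 9.85×10^10) = 9.049×10^-6 m⁴
I_req = 9.049×10^6 mm⁴
Rectangle, weak axis: I_min = h·b³/12 with h = 120 mm fixed  ⇒  b = (12I/h)^(1/3) = 96.7 mm

b ≈ 96.7 mm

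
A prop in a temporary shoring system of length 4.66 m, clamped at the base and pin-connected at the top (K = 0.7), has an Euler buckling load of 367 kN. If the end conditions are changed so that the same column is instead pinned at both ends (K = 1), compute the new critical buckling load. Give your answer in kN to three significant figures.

P_cr ∝ 1/K², so P_cr,new = P_cr,old × (K_old/K_new)² = 367 × (0.7/1)²
= 367 × 0.4900 = 180 kN

P_cr ≈ 180 kN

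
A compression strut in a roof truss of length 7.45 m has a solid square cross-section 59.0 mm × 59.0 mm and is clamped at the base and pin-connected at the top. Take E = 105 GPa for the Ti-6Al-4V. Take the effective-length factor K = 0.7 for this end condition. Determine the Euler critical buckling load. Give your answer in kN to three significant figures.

P_cr ≈ 38.5 kN

I = a⁴/12 = 59.0⁴/12 = 1.010×10^6 mm⁴
I = 1.010×10^6 mm⁴ = 1.010×10^-6 m⁴
Effective length L_e = K·L = 0.7 × 7.45 = 5.215 m
P_cr = π²EI / L_e² = π² × 105×10⁹ × 1.010×10^-6 / 5.215² = 3.848×10^4 N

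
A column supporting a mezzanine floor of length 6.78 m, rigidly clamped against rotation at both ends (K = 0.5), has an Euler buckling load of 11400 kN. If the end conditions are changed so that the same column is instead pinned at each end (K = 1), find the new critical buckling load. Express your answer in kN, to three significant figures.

P_cr ∝ 1/K², so P_cr,new = P_cr,old × (K_old/K_new)² = 11400 × (0.5/1)²
= 11400 × 0.2500 = 2850 kN

P_cr ≈ 2850 kN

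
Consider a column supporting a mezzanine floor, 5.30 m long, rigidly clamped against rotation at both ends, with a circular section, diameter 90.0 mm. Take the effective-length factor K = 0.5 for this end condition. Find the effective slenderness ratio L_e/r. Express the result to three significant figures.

λ ≈ 118

For a solid circle r = d/4 = 90.0/4 = 22.50 mm
L_e = K·L = 0.5 × 5.30 m = 2.650 m = 2650.0 mm
λ = L_e / r_min = 2650.0 / 22.50 = 118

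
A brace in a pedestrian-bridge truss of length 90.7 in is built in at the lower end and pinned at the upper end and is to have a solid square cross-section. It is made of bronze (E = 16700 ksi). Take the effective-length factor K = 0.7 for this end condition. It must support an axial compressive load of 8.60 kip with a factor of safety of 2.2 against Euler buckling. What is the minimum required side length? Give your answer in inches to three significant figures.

Required P_cr = n·P = 2.2 × 8.60 = 18.92 kip
L_e = K·L = 0.7 × 90.7 = 63.49 in
Required I = P_cr·L_e²/(π²E) = 1.892×10^4 × 63.49² / (π² × 1.67×10^7) = 0.4627 in⁴
Solid square: I = a⁴/12  ⇒  a = (12I)^(1/4) = (12×0.4627)^(1/4) = 1.54 in

a ≈ 1.54 in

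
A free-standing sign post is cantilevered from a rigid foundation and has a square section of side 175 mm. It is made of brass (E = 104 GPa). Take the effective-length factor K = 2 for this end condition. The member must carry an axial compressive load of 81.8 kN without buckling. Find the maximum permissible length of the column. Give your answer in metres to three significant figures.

I = a⁴/12 = 175⁴/12 = 7.816×10^7 mm⁴
I = 7.816×10^-5 m⁴
At the buckling limit P_cr = P = 8.180×10^4 N
From P_cr = π²EI/(K·L)²:  L = (1/K)·√(π²EI/P_cr) = (1/2)·√(π²×1.04×10^11×7.816×10^-5/8.180×10^4)
L = 15.7 m

L_max ≈ 15.7 m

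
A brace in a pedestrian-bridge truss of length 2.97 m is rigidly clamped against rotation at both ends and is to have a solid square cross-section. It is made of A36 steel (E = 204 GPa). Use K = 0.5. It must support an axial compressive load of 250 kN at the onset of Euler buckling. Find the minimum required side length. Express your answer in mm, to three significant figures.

a ≈ 42.6 mm

L_e = K·L = 0.5 × 2.97 = 1.485 m
Required I = P_cr·L_e²/(π²E) = 2.500×10^5 × 1.485² / (π² × 2.04×10^11) = 2.738×10^-7 m⁴
I_req = 2.738×10^5 mm⁴
Solid square: I = a⁴/12  ⇒  a = (12I)^(1/4) = (12×2.738×10^5)^(1/4) = 42.6 mm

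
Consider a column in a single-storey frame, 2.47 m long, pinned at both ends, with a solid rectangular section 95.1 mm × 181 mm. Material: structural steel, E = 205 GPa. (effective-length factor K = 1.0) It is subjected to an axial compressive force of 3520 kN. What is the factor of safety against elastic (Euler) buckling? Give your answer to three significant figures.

n ≈ 1.22

Buckling occurs about the weak axis: I_min = h·b³/12 with b = 95.1 mm (the shorter side).
I_min = 181×95.1³/12 = 1.297×10^7 mm⁴
I = 1.297×10^7 mm⁴ = 1.297×10^-5 m⁴
Effective length L_e = K·L = 1 × 2.47 = 2.470 m
P_cr = π²EI / L_e² = π² × 205×10⁹ × 1.297×10^-5 / 2.470² = 4.302×10^6 N
Factor of safety n = P_cr / P = 4302.3 / 3520 = 1.22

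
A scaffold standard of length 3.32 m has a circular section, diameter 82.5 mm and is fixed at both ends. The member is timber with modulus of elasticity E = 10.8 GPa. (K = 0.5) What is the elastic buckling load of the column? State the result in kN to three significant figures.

I = πd⁴/64 = π×82.5⁴/64 = 2.274×10^6 mm⁴
I = 2.274×10^6 mm⁴ = 2.274×10^-6 m⁴
Effective length L_e = K·L = 0.5 × 3.32 = 1.660 m
P_cr = π²EI / L_e² = π² × 10.8×10⁹ × 2.274×10^-6 / 1.660² = 8.796×10^4 N

P_cr ≈ 88.0 kN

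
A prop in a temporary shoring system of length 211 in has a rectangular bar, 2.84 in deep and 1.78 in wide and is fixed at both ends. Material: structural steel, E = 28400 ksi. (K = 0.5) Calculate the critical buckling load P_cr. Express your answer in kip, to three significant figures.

P_cr ≈ 33.6 kip

Buckling occurs about the weak axis: I_min = h·b³/12 with b = 1.78 in (the shorter side).
I_min = 2.84×1.78³/12 = 1.335 in⁴
Effective length L_e = K·L = 0.5 × 211 = 105.5 in
P_cr = π²EI / L_e² = π² × 28400×10³ × 1.335 / 105.5² = 3.361×10^4 lb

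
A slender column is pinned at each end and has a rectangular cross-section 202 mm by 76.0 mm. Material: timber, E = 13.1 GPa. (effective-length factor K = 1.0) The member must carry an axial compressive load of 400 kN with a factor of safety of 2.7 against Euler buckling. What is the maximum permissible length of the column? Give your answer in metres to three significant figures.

L_max ≈ 0.941 m

Buckling occurs about the weak axis: I_min = h·b³/12 with b = 76.0 mm (the shorter side).
I_min = 202×76.0³/12 = 7.389×10^6 mm⁴
I = 7.389×10^-6 m⁴
Required critical load P_cr = n·P = 2.7 × 400 = 1080 kN = 1.080×10^6 N
From P_cr = π²EI/(K·L)²:  L = (1/K)·√(π²EI/P_cr) = (1/1)·√(π²×1.31×10^10×7.389×10^-6/1.080×10^6)
L = 0.941 m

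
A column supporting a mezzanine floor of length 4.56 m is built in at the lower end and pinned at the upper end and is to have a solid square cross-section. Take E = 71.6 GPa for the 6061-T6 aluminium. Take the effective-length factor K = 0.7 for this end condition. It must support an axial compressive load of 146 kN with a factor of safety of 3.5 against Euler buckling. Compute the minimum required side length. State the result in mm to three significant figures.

Required P_cr = n·P = 3.5 × 146 = 511.0 kN
L_e = K·L = 0.7 × 4.56 = 3.192 m
Required I = P_cr·L_e²/(π²E) = 5.110×10^5 × 3.192² / (π² × 7.16×10^10) = 7.368×10^-6 m⁴
I_req = 7.368×10^6 mm⁴
Solid square: I = a⁴/12  ⇒  a = (12I)^(1/4) = (12×7.368×10^6)^(1/4) = 97.0 mm

a ≈ 97.0 mm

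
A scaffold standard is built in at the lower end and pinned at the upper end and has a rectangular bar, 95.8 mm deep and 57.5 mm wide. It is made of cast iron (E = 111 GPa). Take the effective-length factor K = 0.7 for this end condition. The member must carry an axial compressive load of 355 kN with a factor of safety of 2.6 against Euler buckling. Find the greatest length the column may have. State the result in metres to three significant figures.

Buckling occurs about the weak axis: I_min = h·b³/12 with b = 57.5 mm (the shorter side).
I_min = 95.8×57.5³/12 = 1.518×10^6 mm⁴
I = 1.518×10^-6 m⁴
Required critical load P_cr = n·P = 2.6 × 355 = 923.0 kN = 9.230×10^5 N
From P_cr = π²EI/(K·L)²:  L = (1/K)·√(π²EI/P_cr) = (1/0.7)·√(π²×1.11×10^11×1.518×10^-6/9.230×10^5)
L = 1.92 m

L_max ≈ 1.92 m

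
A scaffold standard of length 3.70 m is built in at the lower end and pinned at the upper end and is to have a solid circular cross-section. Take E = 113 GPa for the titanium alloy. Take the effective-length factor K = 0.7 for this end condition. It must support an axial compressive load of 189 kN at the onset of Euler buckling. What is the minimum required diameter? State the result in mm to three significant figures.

L_e = K·L = 0.7 × 3.70 = 2.590 m
Required I = P_cr·L_e²/(π²E) = 1.890×10^5 × 2.590² / (π² × 1.13×10^11) = 1.137×10^-6 m⁴
I_req = 1.137×10^6 mm⁴
Solid circle: I = πd⁴/64  ⇒  d = (64I/π)^(1/4) = (64×1.137×10^6/π)^(1/4) = 69.4 mm

d ≈ 69.4 mm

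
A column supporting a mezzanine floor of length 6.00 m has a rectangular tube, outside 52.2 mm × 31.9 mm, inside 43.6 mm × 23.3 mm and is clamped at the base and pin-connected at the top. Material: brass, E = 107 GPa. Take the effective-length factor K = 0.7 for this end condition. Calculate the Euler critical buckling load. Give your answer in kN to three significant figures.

Weak-axis I_min = (h_o·b_o³ − h_i·b_i³)/12 with b_o = 31.9, b_i = 23.30 mm (shorter outer/inner sides).
I_min = (52.2×31.9³ − 43.60×23.30³)/12 = 9.525×10^4 mm⁴
I = 9.525×10^4 mm⁴ = 9.525×10^-8 m⁴
Effective length L_e = K·L = 0.7 × 6.00 = 4.200 m
P_cr = π²EI / L_e² = π² × 107×10⁹ × 9.525×10^-8 / 4.200² = 5.702×10^3 N

P_cr ≈ 5.70 kN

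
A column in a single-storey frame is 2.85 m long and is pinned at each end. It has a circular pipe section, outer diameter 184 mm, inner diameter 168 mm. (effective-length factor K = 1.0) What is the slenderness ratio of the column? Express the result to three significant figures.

d_o = 184 mm, d_i = 168 mm
I = π(d_o⁴ − d_i⁴)/64 = π(184⁴ − 168.0⁴)/64 = 1.716×10^7 mm⁴
A = 4.423×10^3 mm²;  r_min = √(I/A) = √(1.716×10^7/4.423×10^3) = 62.29 mm
L_e = K·L = 1 × 2.85 m = 2.850 m = 2850.0 mm
λ = L_e / r_min = 2850.0 / 62.29 = 45.8

λ ≈ 45.8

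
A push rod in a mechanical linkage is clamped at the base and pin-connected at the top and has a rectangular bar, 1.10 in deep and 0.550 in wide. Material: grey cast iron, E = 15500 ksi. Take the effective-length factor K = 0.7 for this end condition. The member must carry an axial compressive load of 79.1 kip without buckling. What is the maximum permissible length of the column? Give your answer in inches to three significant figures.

Buckling occurs about the weak axis: I_min = h·b³/12 with b = 0.550 in (the shorter side).
I_min = 1.10×0.550³/12 = 1.525×10^-2 in⁴
At the buckling limit P_cr = P = 7.910×10^4 lb
From P_cr = π²EI/(K·L)²:  L = (1/K)·√(π²EI/P_cr) = (1/0.7)·√(π²×1.55×10^7×1.525×10^-2/7.910×10^4)
L = 7.76 in

L_max ≈ 7.76 in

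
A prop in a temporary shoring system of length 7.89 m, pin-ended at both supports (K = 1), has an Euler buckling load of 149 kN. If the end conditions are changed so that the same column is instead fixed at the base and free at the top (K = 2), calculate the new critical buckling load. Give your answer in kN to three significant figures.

P_cr ∝ 1/K², so P_cr,new = P_cr,old × (K_old/K_new)² = 149 × (1/2)²
= 149 × 0.2500 = 37.2 kN

P_cr ≈ 37.2 kN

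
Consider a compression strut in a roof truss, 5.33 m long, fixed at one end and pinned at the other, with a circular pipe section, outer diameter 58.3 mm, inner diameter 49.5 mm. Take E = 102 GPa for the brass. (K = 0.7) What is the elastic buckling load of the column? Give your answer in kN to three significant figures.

d_o = 58.3 mm, d_i = 49.5 mm
I = π(d_o⁴ − d_i⁴)/64 = π(58.3⁴ − 49.50⁴)/64 = 2.724×10^5 mm⁴
I = 2.724×10^5 mm⁴ = 2.724×10^-7 m⁴
Effective length L_e = K·L = 0.7 × 5.33 = 3.731 m
P_cr = π²EI / L_e² = π² × 102×10⁹ × 2.724×10^-7 / 3.731² = 1.970×10^4 N

P_cr ≈ 19.7 kN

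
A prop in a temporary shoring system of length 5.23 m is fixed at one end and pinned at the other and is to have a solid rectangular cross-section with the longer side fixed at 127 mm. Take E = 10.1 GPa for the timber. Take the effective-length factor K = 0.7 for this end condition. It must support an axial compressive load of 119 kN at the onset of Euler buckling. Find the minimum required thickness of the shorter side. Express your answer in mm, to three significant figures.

L_e = K·L = 0.7 × 5.23 = 3.661 m
Required I = P_cr·L_e²/(π²E) = 1.190×10^5 × 3.661² / (π² × 1.01×10^10) = 1.600×10^-5 m⁴
I_req = 1.600×10^7 mm⁴
Rectangle, weak axis: I_min = h·b³/12 with h = 127 mm fixed  ⇒  b = (12I/h)^(1/3) = 115 mm

b ≈ 115 mm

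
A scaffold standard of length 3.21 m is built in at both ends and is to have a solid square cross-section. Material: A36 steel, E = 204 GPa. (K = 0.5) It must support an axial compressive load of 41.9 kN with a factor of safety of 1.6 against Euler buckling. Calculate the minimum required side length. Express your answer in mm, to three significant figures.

a ≈ 31.9 mm

Required P_cr = n·P = 1.6 × 41.9 = 67.04 kN
L_e = K·L = 0.5 × 3.21 = 1.605 m
Required I = P_cr·L_e²/(π²E) = 6.704×10^4 × 1.605² / (π² × 2.04×10^11) = 8.577×10^-8 m⁴
I_req = 8.577×10^4 mm⁴
Solid square: I = a⁴/12  ⇒  a = (12I)^(1/4) = (12×8.577×10^4)^(1/4) = 31.9 mm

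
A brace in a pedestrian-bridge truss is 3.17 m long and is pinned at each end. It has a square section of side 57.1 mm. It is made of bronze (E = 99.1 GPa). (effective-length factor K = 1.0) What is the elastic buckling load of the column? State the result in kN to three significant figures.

P_cr ≈ 86.2 kN

I = a⁴/12 = 57.1⁴/12 = 8.859×10^5 mm⁴
I = 8.859×10^5 mm⁴ = 8.859×10^-7 m⁴
Effective length L_e = K·L = 1 × 3.17 = 3.170 m
P_cr = π²EI / L_e² = π² × 99.1×10⁹ × 8.859×10^-7 / 3.170² = 8.622×10^4 N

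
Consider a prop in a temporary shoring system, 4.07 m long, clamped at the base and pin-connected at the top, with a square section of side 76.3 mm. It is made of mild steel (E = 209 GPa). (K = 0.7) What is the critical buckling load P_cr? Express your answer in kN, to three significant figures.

P_cr ≈ 718 kN

I = a⁴/12 = 76.3⁴/12 = 2.824×10^6 mm⁴
I = 2.824×10^6 mm⁴ = 2.824×10^-6 m⁴
Effective length L_e = K·L = 0.7 × 4.07 = 2.849 m
P_cr = π²EI / L_e² = π² × 209×10⁹ × 2.824×10^-6 / 2.849² = 7.178×10^5 N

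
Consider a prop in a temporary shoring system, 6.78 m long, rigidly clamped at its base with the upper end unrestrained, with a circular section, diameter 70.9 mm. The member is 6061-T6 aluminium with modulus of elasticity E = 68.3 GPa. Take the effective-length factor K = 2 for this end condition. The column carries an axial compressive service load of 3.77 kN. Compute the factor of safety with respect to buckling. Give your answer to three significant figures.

I = πd⁴/64 = π×70.9⁴/64 = 1.240×10^6 mm⁴
I = 1.240×10^6 mm⁴ = 1.240×10^-6 m⁴
Effective length L_e = K·L = 2 × 6.78 = 13.56 m
P_cr = π²EI / L_e² = π² × 68.3×10⁹ × 1.240×10^-6 / 13.56² = 4.547×10^3 N
Factor of safety n = P_cr / P = 4.5473 / 3.77 = 1.21

n ≈ 1.21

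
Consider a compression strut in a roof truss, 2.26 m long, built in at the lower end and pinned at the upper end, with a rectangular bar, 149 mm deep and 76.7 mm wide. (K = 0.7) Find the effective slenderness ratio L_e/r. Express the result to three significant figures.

For a rectangle r_min = b/√12 = 76.7/√12 = 22.14 mm
L_e = K·L = 0.7 × 2.26 m = 1.582 m = 1582.0 mm
λ = L_e / r_min = 1582.0 / 22.14 = 71.4

λ ≈ 71.4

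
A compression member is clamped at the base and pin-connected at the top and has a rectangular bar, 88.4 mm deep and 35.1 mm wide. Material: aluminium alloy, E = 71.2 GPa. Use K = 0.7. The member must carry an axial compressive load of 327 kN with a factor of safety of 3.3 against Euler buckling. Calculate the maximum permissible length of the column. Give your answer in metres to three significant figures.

L_max ≈ 0.651 m

Buckling occurs about the weak axis: I_min = h·b³/12 with b = 35.1 mm (the shorter side).
I_min = 88.4×35.1³/12 = 3.186×10^5 mm⁴
I = 3.186×10^-7 m⁴
Required critical load P_cr = n·P = 3.3 × 327 = 1079 kN = 1.079×10^6 N
From P_cr = π²EI/(K·L)²:  L = (1/K)·√(π²EI/P_cr) = (1/0.7)·√(π²×7.12×10^10×3.186×10^-7/1.079×10^6)
L = 0.651 m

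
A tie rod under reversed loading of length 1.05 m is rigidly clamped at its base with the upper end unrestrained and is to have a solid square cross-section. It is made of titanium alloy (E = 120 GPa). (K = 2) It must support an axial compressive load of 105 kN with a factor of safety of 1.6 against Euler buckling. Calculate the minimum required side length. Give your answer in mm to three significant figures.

a ≈ 52.3 mm

Required P_cr = n·P = 1.6 × 105 = 168.0 kN
L_e = K·L = 2 × 1.05 = 2.100 m
Required I = P_cr·L_e²/(π²E) = 1.680×10^5 × 2.100² / (π² × 1.20×10^11) = 6.256×10^-7 m⁴
I_req = 6.256×10^5 mm⁴
Solid square: I = a⁴/12  ⇒  a = (12I)^(1/4) = (12×6.256×10^5)^(1/4) = 52.3 mm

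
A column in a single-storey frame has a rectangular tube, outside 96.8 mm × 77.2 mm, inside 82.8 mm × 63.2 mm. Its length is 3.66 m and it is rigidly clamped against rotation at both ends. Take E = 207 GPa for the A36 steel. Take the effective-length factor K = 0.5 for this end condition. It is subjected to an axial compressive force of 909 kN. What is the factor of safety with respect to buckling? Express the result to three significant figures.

n ≈ 1.32

Weak-axis I_min = (h_o·b_o³ − h_i·b_i³)/12 with b_o = 77.2, b_i = 63.20 mm (shorter outer/inner sides).
I_min = (96.8×77.2³ − 82.80×63.20³)/12 = 1.970×10^6 mm⁴
I = 1.970×10^6 mm⁴ = 1.970×10^-6 m⁴
Effective length L_e = K·L = 0.5 × 3.66 = 1.830 m
P_cr = π²EI / L_e² = π² × 207×10⁹ × 1.970×10^-6 / 1.830² = 1.202×10^6 N
Factor of safety n = P_cr / P = 1201.6 / 909 = 1.32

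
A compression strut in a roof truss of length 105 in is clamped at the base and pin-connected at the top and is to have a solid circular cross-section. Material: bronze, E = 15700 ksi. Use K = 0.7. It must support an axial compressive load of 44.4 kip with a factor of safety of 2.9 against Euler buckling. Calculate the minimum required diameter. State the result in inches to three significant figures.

d ≈ 3.09 in

Required P_cr = n·P = 2.9 × 44.4 = 128.8 kip
L_e = K·L = 0.7 × 105 = 73.50 in
Required I = P_cr·L_e²/(π²E) = 1.288×10^5 × 73.50² / (π² × 1.57×10^7) = 4.489 in⁴
Solid circle: I = πd⁴/64  ⇒  d = (64I/π)^(1/4) = (64×4.489/π)^(1/4) = 3.09 in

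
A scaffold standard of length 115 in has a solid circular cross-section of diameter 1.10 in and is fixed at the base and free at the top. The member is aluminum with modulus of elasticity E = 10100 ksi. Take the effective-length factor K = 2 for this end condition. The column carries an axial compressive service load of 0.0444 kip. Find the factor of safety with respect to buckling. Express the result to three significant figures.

n ≈ 3.05

I = πd⁴/64 = π×1.10⁴/64 = 7.187×10^-2 in⁴
Effective length L_e = K·L = 2 × 115 = 230.0 in
P_cr = π²EI / L_e² = π² × 10100×10³ × 7.187×10^-2 / 230.0² = 135.4 lb
Factor of safety n = P_cr / P = 0.13543 / 0.0444 = 3.05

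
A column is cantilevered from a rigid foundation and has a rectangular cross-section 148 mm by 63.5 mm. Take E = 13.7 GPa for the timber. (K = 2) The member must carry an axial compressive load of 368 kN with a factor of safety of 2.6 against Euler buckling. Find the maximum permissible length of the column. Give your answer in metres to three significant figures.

L_max ≈ 0.334 m

Buckling occurs about the weak axis: I_min = h·b³/12 with b = 63.5 mm (the shorter side).
I_min = 148×63.5³/12 = 3.158×10^6 mm⁴
I = 3.158×10^-6 m⁴
Required critical load P_cr = n·P = 2.6 × 368 = 956.8 kN = 9.568×10^5 N
From P_cr = π²EI/(K·L)²:  L = (1/K)·√(π²EI/P_cr) = (1/2)·√(π²×1.37×10^10×3.158×10^-6/9.568×10^5)
L = 0.334 m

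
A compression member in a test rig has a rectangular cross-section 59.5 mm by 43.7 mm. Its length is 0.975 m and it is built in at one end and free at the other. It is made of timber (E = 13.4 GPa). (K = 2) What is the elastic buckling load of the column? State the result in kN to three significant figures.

P_cr ≈ 14.4 kN

Buckling occurs about the weak axis: I_min = h·b³/12 with b = 43.7 mm (the shorter side).
I_min = 59.5×43.7³/12 = 4.138×10^5 mm⁴
I = 4.138×10^5 mm⁴ = 4.138×10^-7 m⁴
Effective length L_e = K·L = 2 × 0.975 = 1.950 m
P_cr = π²EI / L_e² = π² × 13.4×10⁹ × 4.138×10^-7 / 1.950² = 1.439×10^4 N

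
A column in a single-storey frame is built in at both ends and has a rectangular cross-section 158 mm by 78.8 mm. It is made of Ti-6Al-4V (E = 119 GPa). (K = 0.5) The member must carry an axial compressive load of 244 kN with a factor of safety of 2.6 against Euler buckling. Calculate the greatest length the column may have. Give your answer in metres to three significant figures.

L_max ≈ 6.91 m

Buckling occurs about the weak axis: I_min = h·b³/12 with b = 78.8 mm (the shorter side).
I_min = 158×78.8³/12 = 6.443×10^6 mm⁴
I = 6.443×10^-6 m⁴
Required critical load P_cr = n·P = 2.6 × 244 = 634.4 kN = 6.344×10^5 N
From P_cr = π²EI/(K·L)²:  L = (1/K)·√(π²EI/P_cr) = (1/0.5)·√(π²×1.19×10^11×6.443×10^-6/6.344×10^5)
L = 6.91 m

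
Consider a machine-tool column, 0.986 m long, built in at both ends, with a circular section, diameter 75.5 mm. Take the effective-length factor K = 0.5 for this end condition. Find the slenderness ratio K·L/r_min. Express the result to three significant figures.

λ ≈ 26.1

For a solid circle r = d/4 = 75.5/4 = 18.88 mm
L_e = K·L = 0.5 × 0.986 m = 0.4930 m = 493.00 mm
λ = L_e / r_min = 493.00 / 18.88 = 26.1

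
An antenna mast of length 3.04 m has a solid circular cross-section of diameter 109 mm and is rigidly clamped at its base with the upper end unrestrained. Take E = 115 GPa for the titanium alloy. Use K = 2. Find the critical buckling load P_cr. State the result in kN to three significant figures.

P_cr ≈ 213 kN

I = πd⁴/64 = π×109⁴/64 = 6.929×10^6 mm⁴
I = 6.929×10^6 mm⁴ = 6.929×10^-6 m⁴
Effective length L_e = K·L = 2 × 3.04 = 6.080 m
P_cr = π²EI / L_e² = π² × 115×10⁹ × 6.929×10^-6 / 6.080² = 2.127×10^5 N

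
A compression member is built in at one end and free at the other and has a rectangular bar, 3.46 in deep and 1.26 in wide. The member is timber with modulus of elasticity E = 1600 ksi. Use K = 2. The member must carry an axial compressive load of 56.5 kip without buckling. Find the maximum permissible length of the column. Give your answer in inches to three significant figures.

Buckling occurs about the weak axis: I_min = h·b³/12 with b = 1.26 in (the shorter side).
I_min = 3.46×1.26³/12 = 0.5768 in⁴
At the buckling limit P_cr = P = 5.650×10^4 lb
From P_cr = π²EI/(K·L)²:  L = (1/K)·√(π²EI/P_cr) = (1/2)·√(π²×1.60×10^6×0.5768/5.650×10^4)
L = 6.35 in

L_max ≈ 6.35 in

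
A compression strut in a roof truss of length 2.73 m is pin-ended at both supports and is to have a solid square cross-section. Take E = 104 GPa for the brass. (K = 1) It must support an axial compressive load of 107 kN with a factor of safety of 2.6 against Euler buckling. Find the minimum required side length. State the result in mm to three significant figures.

Required P_cr = n·P = 2.6 × 107 = 278.2 kN
L_e = K·L = 1 × 2.73 = 2.730 m
Required I = P_cr·L_e²/(π²E) = 2.782×10^5 × 2.730² / (π² × 1.04×10^11) = 2.020×10^-6 m⁴
I_req = 2.020×10^6 mm⁴
Solid square: I = a⁴/12  ⇒  a = (12I)^(1/4) = (12×2.020×10^6)^(1/4) = 70.2 mm

a ≈ 70.2 mm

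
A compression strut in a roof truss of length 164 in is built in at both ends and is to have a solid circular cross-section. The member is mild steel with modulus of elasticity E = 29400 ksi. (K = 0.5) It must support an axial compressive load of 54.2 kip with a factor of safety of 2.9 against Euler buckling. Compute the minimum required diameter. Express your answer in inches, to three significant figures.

Required P_cr = n·P = 2.9 × 54.2 = 157.2 kip
L_e = K·L = 0.5 × 164 = 82.00 in
Required I = P_cr·L_e²/(π²E) = 1.572×10^5 × 82.00² / (π² × 2.94×10^7) = 3.642 in⁴
Solid circle: I = πd⁴/64  ⇒  d = (64I/π)^(1/4) = (64×3.642/π)^(1/4) = 2.93 in

d ≈ 2.93 in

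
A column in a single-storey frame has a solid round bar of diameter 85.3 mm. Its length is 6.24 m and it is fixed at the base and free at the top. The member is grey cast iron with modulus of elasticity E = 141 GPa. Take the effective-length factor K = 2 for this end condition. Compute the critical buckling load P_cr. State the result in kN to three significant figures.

I = πd⁴/64 = π×85.3⁴/64 = 2.599×10^6 mm⁴
I = 2.599×10^6 mm⁴ = 2.599×10^-6 m⁴
Effective length L_e = K·L = 2 × 6.24 = 12.48 m
P_cr = π²EI / L_e² = π² × 141×10⁹ × 2.599×10^-6 / 12.48² = 2.322×10^4 N

P_cr ≈ 23.2 kN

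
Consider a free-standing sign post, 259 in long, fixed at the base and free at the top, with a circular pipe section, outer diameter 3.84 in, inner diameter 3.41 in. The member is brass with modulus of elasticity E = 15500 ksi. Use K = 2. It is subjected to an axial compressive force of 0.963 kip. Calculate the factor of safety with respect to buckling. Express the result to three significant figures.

d_o = 3.84 in, d_i = 3.41 in
I = π(d_o⁴ − d_i⁴)/64 = π(3.84⁴ − 3.410⁴)/64 = 4.036 in⁴
Effective length L_e = K·L = 2 × 259 = 518.0 in
P_cr = π²EI / L_e² = π² × 15500×10³ × 4.036 / 518.0² = 2.301×10^3 lb
Factor of safety n = P_cr / P = 2.3010 / 0.963 = 2.39

n ≈ 2.39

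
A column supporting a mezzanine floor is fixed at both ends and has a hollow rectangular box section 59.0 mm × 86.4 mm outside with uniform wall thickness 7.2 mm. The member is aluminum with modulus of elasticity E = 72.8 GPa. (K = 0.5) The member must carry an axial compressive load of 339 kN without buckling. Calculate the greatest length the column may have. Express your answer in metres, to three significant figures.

L_max ≈ 2.83 m

Inner dimensions: h_i = 86.4 − 2×7.2 = 72.00 mm, b_i = 59.0 − 2×7.2 = 44.60 mm
Weak-axis I_min = (h_o·b_o³ − h_i·b_i³)/12 with b_o = 59.0, b_i = 44.60 mm (shorter outer/inner sides).
I_min = (86.4×59.0³ − 72.00×44.60³)/12 = 9.464×10^5 mm⁴
I = 9.464×10^-7 m⁴
At the buckling limit P_cr = P = 3.390×10^5 N
From P_cr = π²EI/(K·L)²:  L = (1/K)·√(π²EI/P_cr) = (1/0.5)·√(π²×7.28×10^10×9.464×10^-7/3.390×10^5)
L = 2.83 m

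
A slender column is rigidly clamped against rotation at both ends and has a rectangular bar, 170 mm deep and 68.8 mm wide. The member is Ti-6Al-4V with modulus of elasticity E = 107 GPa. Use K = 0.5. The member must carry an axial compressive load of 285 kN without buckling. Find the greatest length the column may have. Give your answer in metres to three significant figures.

L_max ≈ 8.27 m

Buckling occurs about the weak axis: I_min = h·b³/12 with b = 68.8 mm (the shorter side).
I_min = 170×68.8³/12 = 4.614×10^6 mm⁴
I = 4.614×10^-6 m⁴
At the buckling limit P_cr = P = 2.850×10^5 N
From P_cr = π²EI/(K·L)²:  L = (1/K)·√(π²EI/P_cr) = (1/0.5)·√(π²×1.07×10^11×4.614×10^-6/2.850×10^5)
L = 8.27 m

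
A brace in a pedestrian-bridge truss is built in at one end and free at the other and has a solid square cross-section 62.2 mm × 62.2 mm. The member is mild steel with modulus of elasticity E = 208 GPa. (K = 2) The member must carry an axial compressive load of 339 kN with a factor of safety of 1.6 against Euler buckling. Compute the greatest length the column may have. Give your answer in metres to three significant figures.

I = a⁴/12 = 62.2⁴/12 = 1.247×10^6 mm⁴
I = 1.247×10^-6 m⁴
Required critical load P_cr = n·P = 1.6 × 339 = 542.4 kN = 5.424×10^5 N
From P_cr = π²EI/(K·L)²:  L = (1/K)·√(π²EI/P_cr) = (1/2)·√(π²×2.08×10^11×1.247×10^-6/5.424×10^5)
L = 1.09 m

L_max ≈ 1.09 m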